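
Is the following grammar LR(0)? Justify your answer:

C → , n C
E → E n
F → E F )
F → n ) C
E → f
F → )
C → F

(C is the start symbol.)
A grammar is LR(0) if no state in the canonical LR(0) collection has:
  - both a shift item (dot before a terminal) and a complete item (shift-reduce conflict), or
  - two or more complete items (reduce-reduce conflict; the accept item [C' → C .] counts as a complete item here).

Augment with C' → C and build the canonical LR(0) collection (I0 = CLOSURE({[C' → . C]}), then GOTO on every symbol after a dot until no new states appear). It has 15 states:
  I0: { [C → . , n C], [C → . F], [C' → . C], [E → . E n], [E → . f], [F → . )], [F → . E F )], [F → . n ) C] }  — shift
  I1: { [F → ) .] }  — reduce
  I2: { [C → , . n C] }  — shift
  I3: { [C' → C .] }  — accept
  I4: { [E → . E n], [E → . f], [E → E . n], [F → . )], [F → . E F )], [F → . n ) C], [F → E . F )] }  — shift
  I5: { [C → F .] }  — reduce
  I6: { [E → f .] }  — reduce
  I7: { [F → n . ) C] }  — shift
  I8: { [C → . , n C], [C → . F], [E → . E n], [E → . f], [F → . )], [F → . E F )], [F → . n ) C], [F → n ) . C] }  — shift
  I9: { [F → n ) C .] }  — reduce
  I10: { [F → E F . )] }  — shift
  I11: { [E → E n .], [F → n . ) C] }  — shift, reduce
  I12: { [F → E F ) .] }  — reduce
  I13: { [C → , n . C], [C → . , n C], [C → . F], [E → . E n], [E → . f], [F → . )], [F → . E F )], [F → . n ) C] }  — shift
  I14: { [C → , n C .] }  — reduce

Conflict in state I11:
  Shift-reduce conflict between [E → E n .] and [F → n . ) C]
So the grammar is NOT LR(0).

Answer: No. Shift-reduce conflict between [E → E n .] and [F → n . ) C]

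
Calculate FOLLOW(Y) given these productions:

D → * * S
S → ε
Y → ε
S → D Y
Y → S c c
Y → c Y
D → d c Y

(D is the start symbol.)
To compute FOLLOW(Y), find every occurrence of Y on a right-hand side N → α Y β: add FIRST(β) \ {ε}, and if β is empty or nullable also add FOLLOW(N). Iterate to a fixed point.

In S → D Y: Y is at the end, add FOLLOW(S)
In Y → c Y: Y is at the end; this adds FOLLOW(Y) to itself — nothing new
In D → d c Y: Y is at the end, add FOLLOW(D)

The FOLLOW sets referred to above (computed the same way, to a fixed point):
  FOLLOW(S) = { $, '*', 'c', 'd' }
  FOLLOW(D) = { $, '*', 'c', 'd' }

Taking the union: FOLLOW(Y) = { $, '*', 'c', 'd' }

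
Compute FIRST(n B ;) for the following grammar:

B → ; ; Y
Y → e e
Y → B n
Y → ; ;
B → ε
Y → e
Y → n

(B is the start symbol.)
To compute FIRST(n B ;), process the symbols left to right:
Symbol n is a terminal. Add 'n' and stop.
FIRST(n B ;) = { 'n' }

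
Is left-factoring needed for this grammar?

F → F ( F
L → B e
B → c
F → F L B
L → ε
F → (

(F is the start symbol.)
Yes, F has productions with common prefix 'F'

Left-factoring is needed when two productions for the same non-terminal
share a common prefix on the right-hand side.

Productions for F:
  F → F ( F
  F → F L B
  F → (
Productions for L:
  L → B e
  L → ε

Found common prefix 'F' in productions for F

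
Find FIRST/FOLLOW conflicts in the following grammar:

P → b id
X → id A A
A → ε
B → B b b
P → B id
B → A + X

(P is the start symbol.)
No FIRST/FOLLOW conflicts.

A FIRST/FOLLOW conflict occurs when a non-terminal N has a nullable alternative N → β (β ⇒* ε) and another alternative N → α with FIRST(α) ∩ FOLLOW(N) ≠ ∅: on such a lookahead the parser cannot decide between expanding α and letting N vanish via β.

Nullable non-terminals: A.
A has a nullable alternative but only one production, so nothing to check.

B, P, X have no nullable alternative, so no FIRST/FOLLOW check is needed there.

No FIRST/FOLLOW conflicts found.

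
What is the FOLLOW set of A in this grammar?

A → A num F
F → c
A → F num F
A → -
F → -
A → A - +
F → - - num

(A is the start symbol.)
To compute FOLLOW(A), find every occurrence of A on a right-hand side N → α A β: add FIRST(β) \ {ε}, and if β is empty or nullable also add FOLLOW(N). Iterate to a fixed point.

A is the start symbol, so $ ∈ FOLLOW(A).
In A → A num F: A is followed by num F, add FIRST(num F) \ {ε} = { 'num' }
In A → A - +: A is followed by '-' '+', add FIRST('-' '+') \ {ε} = { '-' }

Taking the union: FOLLOW(A) = { $, '-', 'num' }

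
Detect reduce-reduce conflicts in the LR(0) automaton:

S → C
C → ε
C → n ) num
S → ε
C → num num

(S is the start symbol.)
Yes — I0: [C → .] vs [S → .]

Augment with S' → S and build the canonical LR(0) collection (I0 = CLOSURE({[S' → . S]}), then GOTO on every symbol after a dot until no new states appear). It has 8 states:
  I0: { [C → . n ) num], [C → . num num], [C → .], [S → . C], [S → .], [S' → . S] }  — shift, 2 reduces
  I1: { [S → C .] }  — reduce
  I2: { [S' → S .] }  — accept
  I3: { [C → n . ) num] }  — shift
  I4: { [C → num . num] }  — shift
  I5: { [C → num num .] }  — reduce
  I6: { [C → n ) . num] }  — shift
  I7: { [C → n ) num .] }  — reduce

I0 contains complete items [C → .], [S → .] — reduce-reduce conflict.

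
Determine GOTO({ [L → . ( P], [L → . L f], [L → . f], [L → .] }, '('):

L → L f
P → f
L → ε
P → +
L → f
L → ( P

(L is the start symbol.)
GOTO(I, '(') = CLOSURE({ [A → αX.β] : [A → α.Xβ] ∈ I, X = '(' })

Items with dot before '(', with the dot advanced:
  [L → . ( P] → [L → ( . P]
Closure of the advanced items:
  [L → ( . P] has the dot before P: add [P → . f], [P → . +]

GOTO = { [L → ( . P], [P → . +], [P → . f] }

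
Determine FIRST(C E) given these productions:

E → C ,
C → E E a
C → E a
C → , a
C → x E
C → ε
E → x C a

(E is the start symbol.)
{ ',', 'x' }

FIRST sets of the non-terminals involved (from the grammar, by fixed-point iteration):
  FIRST(C) = { ',', 'x', ε }
  FIRST(E) = { ',', 'x' }

To compute FIRST(C E), process the symbols left to right:
Symbol C is a non-terminal. Add FIRST(C) \ {ε} = { ',', 'x' }
C is nullable (ε ∈ FIRST(C)), continue to the next symbol.
Symbol E is a non-terminal. Add FIRST(E) \ {ε} = { ',', 'x' }
E is not nullable (ε ∉ FIRST(E)), so stop here.
FIRST(C E) = { ',', 'x' }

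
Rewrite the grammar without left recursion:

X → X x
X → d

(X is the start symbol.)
X is directly left-recursive. The standard transformation for
  A → A α₁ | ... | A α_m | β₁ | ... | β_n
is
  A  → β₁ A' | ... | β_n A'
  A' → α₁ A' | ... | α_m A' | ε

X → d becomes X → d X'
X → X x becomes X' → x X'
Add X' → ε

Resulting grammar:
X → d X'
X' → x X'
X' → ε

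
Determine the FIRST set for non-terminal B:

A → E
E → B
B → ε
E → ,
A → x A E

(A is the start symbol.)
{ ε }

To compute FIRST(B), examine every production with B on the left-hand side, reading each right-hand side left to right until a non-nullable symbol is reached.

From B → ε:
  - ε-production, so ε ∈ FIRST(B)

Collecting: FIRST(B) = { ε }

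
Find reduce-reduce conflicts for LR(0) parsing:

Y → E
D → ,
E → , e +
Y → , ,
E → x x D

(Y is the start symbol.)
Augment with Y' → Y and build the canonical LR(0) collection (I0 = CLOSURE({[Y' → . Y]}), then GOTO on every symbol after a dot until no new states appear). It has 11 states:
  I0: { [E → . , e +], [E → . x x D], [Y → . , ,], [Y → . E], [Y' → . Y] }  — shift
  I1: { [E → , . e +], [Y → , . ,] }  — shift
  I2: { [Y → E .] }  — reduce
  I3: { [Y' → Y .] }  — accept
  I4: { [E → x . x D] }  — shift
  I5: { [D → . ,], [E → x x . D] }  — shift
  I6: { [D → , .] }  — reduce
  I7: { [E → x x D .] }  — reduce
  I8: { [Y → , , .] }  — reduce
  I9: { [E → , e . +] }  — shift
  I10: { [E → , e + .] }  — reduce

No state contains more than one complete item.

Answer: No reduce-reduce conflicts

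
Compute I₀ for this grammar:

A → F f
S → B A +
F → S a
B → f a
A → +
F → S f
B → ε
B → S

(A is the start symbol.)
First, augment the grammar with A' → A
I₀ = CLOSURE({ [A' → . A] }):
  [A' → . A] has the dot before A: add [A → . F f], [A → . +]
  [A → . F f] has the dot before F: add [F → . S a], [F → . S f]
  [F → . S a] has the dot before S: add [S → . B A +]
  [S → . B A +] has the dot before B: add [B → . f a], [B → .], [B → . S]
No further items can be added.

I₀ = { [A → . +], [A → . F f], [A' → . A], [B → . S], [B → . f a], [B → .], [F → . S a], [F → . S f], [S → . B A +] }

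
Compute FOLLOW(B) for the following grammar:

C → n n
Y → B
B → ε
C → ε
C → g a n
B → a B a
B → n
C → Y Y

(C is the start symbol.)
In Y → B: B is at the end, add FOLLOW(Y)
In B → a B a: B is followed by a, add FIRST(a) \ {ε} = { 'a' }

The FOLLOW sets referred to above (computed the same way, to a fixed point):
  FOLLOW(Y) = { $, 'a', 'n' }

Taking the union: FOLLOW(B) = { $, 'a', 'n' }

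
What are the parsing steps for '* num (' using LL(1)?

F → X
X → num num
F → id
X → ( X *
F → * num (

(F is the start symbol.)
LL(1) parsing maintains a stack (initially the start symbol over $) and the input. At each step: if the stack top is a terminal, match it against the current input token; if it is a non-terminal N, replace it with the RHS of M[N, lookahead] (the unique production whose predict set contains the lookahead).

Stack is shown with the top on the left.

Stack      Input      Action
----------------------------
F $        * num ( $  output F → * num (
* num ( $  * num ( $  match '*'
num ( $    num ( $    match 'num'
( $        ( $        match '('
$          $          accept

The string is accepted.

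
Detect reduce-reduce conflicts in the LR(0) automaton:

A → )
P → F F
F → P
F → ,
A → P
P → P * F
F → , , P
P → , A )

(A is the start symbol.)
Yes — I5: [A → P .] vs [F → P .]; I13: [A → P .] vs [F → , , P .]

A reduce-reduce conflict occurs when an LR(0) state has two complete items [A → α .] and [B → β .] — both call for a reduction, and with no lookahead the parser cannot choose between them.

Augment with A' → A and build the canonical LR(0) collection (I0 = CLOSURE({[A' → . A]}), then GOTO on every symbol after a dot until no new states appear). It has 14 states:
  I0: { [A → . )], [A → . P], [A' → . A], [F → . , , P], [F → . ,], [F → . P], [P → . , A )], [P → . F F], [P → . P * F] }  — shift
  I1: { [A → ) .] }  — reduce
  I2: { [A → . )], [A → . P], [F → , . , P], [F → , .], [F → . , , P], [F → . ,], [F → . P], [P → , . A )], [P → . , A )], [P → . F F], [P → . P * F] }  — shift, reduce
  I3: { [A' → A .] }  — accept
  I4: { [F → . , , P], [F → . ,], [F → . P], [P → . , A )], [P → . F F], [P → . P * F], [P → F . F] }  — shift
  I5: { [A → P .], [F → P .], [P → P . * F] }  — shift, 2 reduces
  I6: { [F → . , , P], [F → . ,], [F → . P], [P → . , A )], [P → . F F], [P → . P * F], [P → P * . F] }  — shift
  I7: { [F → . , , P], [F → . ,], [F → . P], [P → . , A )], [P → . F F], [P → . P * F], [P → F . F], [P → P * F .] }  — shift, reduce
  I8: { [F → P .], [P → P . * F] }  — shift, reduce
  I9: { [F → . , , P], [F → . ,], [F → . P], [P → . , A )], [P → . F F], [P → . P * F], [P → F . F], [P → F F .] }  — shift, reduce
  I10: { [A → . )], [A → . P], [F → , , . P], [F → , . , P], [F → , .], [F → . , , P], [F → . ,], [F → . P], [P → , . A )], [P → . , A )], [P → . F F], [P → . P * F] }  — shift, reduce
  I11: { [P → , A . )] }  — shift
  I12: { [P → , A ) .] }  — reduce
  I13: { [A → P .], [F → , , P .], [F → P .], [P → P . * F] }  — shift, 3 reduces

I5 contains complete items [A → P .], [F → P .] — reduce-reduce conflict.
I13 contains complete items [A → P .], [F → , , P .], [F → P .] — reduce-reduce conflict.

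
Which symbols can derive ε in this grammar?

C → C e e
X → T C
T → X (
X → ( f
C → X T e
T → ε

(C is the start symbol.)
ε-productions: T → ε
So T is immediately nullable.
No further non-terminal can be added: every production for the remaining non-terminals contains a terminal or a non-nullable non-terminal.
Nullable = { 'T' }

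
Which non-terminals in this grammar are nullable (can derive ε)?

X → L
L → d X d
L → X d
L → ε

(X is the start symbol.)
{ 'L', 'X' }

ε-productions: L → ε
So L is immediately nullable.
X → L: every symbol on the right is nullable, so X is nullable too.
Every non-terminal is now nullable.
Nullable = { 'L', 'X' }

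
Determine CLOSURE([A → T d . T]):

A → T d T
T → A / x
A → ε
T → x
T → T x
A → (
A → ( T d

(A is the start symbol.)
To compute CLOSURE, for each item [A → α.Bβ] where B is a non-terminal, add [B → .γ] for all productions B → γ; repeat for the newly added items until nothing changes.

Start with: [A → T d . T]
  [A → T d . T] has the dot before T: add [T → . A / x], [T → . x], [T → . T x]
  [T → . A / x] has the dot before A: add [A → . T d T], [A → .], [A → . (], [A → . ( T d]
No further items can be added.

CLOSURE = { [A → . ( T d], [A → . (], [A → . T d T], [A → .], [A → T d . T], [T → . A / x], [T → . T x], [T → . x] }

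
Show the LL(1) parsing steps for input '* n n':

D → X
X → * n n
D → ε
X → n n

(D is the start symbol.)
Stack is shown with the top on the left.

Stack    Input    Action
------------------------
D $      * n n $  output D → X
X $      * n n $  output X → * n n
* n n $  * n n $  match '*'
n n $    n n $    match 'n'
n $      n $      match 'n'
$        $        accept

The string is accepted.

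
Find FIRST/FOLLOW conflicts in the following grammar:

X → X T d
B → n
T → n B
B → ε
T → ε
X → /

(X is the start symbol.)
Nullable non-terminals: B, T.

B: nullable alternative(s) B → ε; FOLLOW(B) = { 'd' }
  B → n: FIRST \ {ε} = { 'n' } — disjoint from FOLLOW(B)
  B → ε: FIRST \ {ε} = { } — this is the only nullable alternative, skip

T: nullable alternative(s) T → ε; FOLLOW(T) = { 'd' }
  T → n B: FIRST \ {ε} = { 'n' } — disjoint from FOLLOW(T)
  T → ε: FIRST \ {ε} = { } — this is the only nullable alternative, skip

X has no nullable alternative, so no FIRST/FOLLOW check is needed there.

No FIRST/FOLLOW conflicts found.

Answer: No FIRST/FOLLOW conflicts.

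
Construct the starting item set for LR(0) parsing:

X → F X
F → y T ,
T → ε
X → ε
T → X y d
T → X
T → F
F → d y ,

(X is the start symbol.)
First, augment the grammar with X' → X
I₀ = CLOSURE({ [X' → . X] }):
  [X' → . X] has the dot before X: add [X → . F X], [X → .]
  [X → . F X] has the dot before F: add [F → . y T ,], [F → . d y ,]
No further items can be added.

I₀ = { [F → . d y ,], [F → . y T ,], [X → . F X], [X → .], [X' → . X] }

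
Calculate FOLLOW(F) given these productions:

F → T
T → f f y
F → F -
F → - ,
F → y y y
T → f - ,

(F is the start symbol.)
{ $, '-' }

To compute FOLLOW(F), find every occurrence of F on a right-hand side N → α F β: add FIRST(β) \ {ε}, and if β is empty or nullable also add FOLLOW(N). Iterate to a fixed point.

F is the start symbol, so $ ∈ FOLLOW(F).
In F → F -: F is followed by '-', add FIRST('-') \ {ε} = { '-' }

Taking the union: FOLLOW(F) = { $, '-' }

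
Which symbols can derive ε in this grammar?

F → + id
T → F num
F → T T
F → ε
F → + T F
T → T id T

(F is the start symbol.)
A non-terminal is nullable if it can derive ε (the empty string): either it has an ε-production, or it has a production whose right-hand side consists entirely of nullable non-terminals.

ε-productions: F → ε
So F is immediately nullable.
No further non-terminal can be added: every production for the remaining non-terminals contains a terminal or a non-nullable non-terminal.
Nullable = { 'F' }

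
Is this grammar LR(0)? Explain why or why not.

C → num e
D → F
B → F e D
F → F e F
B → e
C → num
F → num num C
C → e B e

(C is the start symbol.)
No. Shift-reduce conflict between [C → num .] and [C → num . e]

Augment with C' → C and build the canonical LR(0) collection (I0 = CLOSURE({[C' → . C]}), then GOTO on every symbol after a dot until no new states appear). It has 17 states:
  I0: { [C → . e B e], [C → . num e], [C → . num], [C' → . C] }  — shift
  I1: { [C' → C .] }  — accept
  I2: { [B → . F e D], [B → . e], [C → e . B e], [F → . F e F], [F → . num num C] }  — shift
  I3: { [C → num . e], [C → num .] }  — shift, reduce
  I4: { [C → num e .] }  — reduce
  I5: { [C → e B . e] }  — shift
  I6: { [B → F . e D], [F → F . e F] }  — shift
  I7: { [B → e .] }  — reduce
  I8: { [F → num . num C] }  — shift
  I9: { [C → . e B e], [C → . num e], [C → . num], [F → num num . C] }  — shift
  I10: { [F → num num C .] }  — reduce
  I11: { [B → F e . D], [D → . F], [F → . F e F], [F → . num num C], [F → F e . F] }  — shift
  I12: { [B → F e D .] }  — reduce
  I13: { [D → F .], [F → F . e F], [F → F e F .] }  — shift, 2 reduces
  I14: { [F → . F e F], [F → . num num C], [F → F e . F] }  — shift
  I15: { [F → F . e F], [F → F e F .] }  — shift, reduce
  I16: { [C → e B e .] }  — reduce

Conflict in state I3:
  Shift-reduce conflict between [C → num .] and [C → num . e]
So the grammar is NOT LR(0).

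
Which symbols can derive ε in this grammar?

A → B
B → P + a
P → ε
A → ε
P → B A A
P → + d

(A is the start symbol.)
{ 'A', 'P' }

ε-productions: P → ε, A → ε
So P, A are immediately nullable.
No further non-terminal can be added: every production for the remaining non-terminals contains a terminal or a non-nullable non-terminal.
Nullable = { 'A', 'P' }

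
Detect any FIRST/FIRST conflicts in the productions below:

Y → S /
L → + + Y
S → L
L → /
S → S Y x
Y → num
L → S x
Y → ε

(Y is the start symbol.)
Yes. L → '+' '+' Y / L → S x on { '+' }; L → '/' / L → S x on { '/' }; S → L / S → S Y x on { '+', '/' }

FIRST sets of the non-terminals at (or reachable through a nullable prefix from) the front of some alternative:
  FIRST(S) = { '+', '/' }
  FIRST(L) = { '+', '/' }

Productions for Y:
  Y → S /: FIRST = { '+', '/' }
  Y → num: FIRST = { 'num' }
  Y → ε: FIRST = { ε }
Productions for L:
  L → + + Y: FIRST = { '+' }
  L → /: FIRST = { '/' }
  L → S x: FIRST = { '+', '/' }
Productions for S:
  S → L: FIRST = { '+', '/' }
  S → S Y x: FIRST = { '+', '/' }

Conflict for L: L → + + Y and L → S x
  Overlap: { '+' }
Conflict for L: L → / and L → S x
  Overlap: { '/' }
Conflict for S: S → L and S → S Y x
  Overlap: { '+', '/' }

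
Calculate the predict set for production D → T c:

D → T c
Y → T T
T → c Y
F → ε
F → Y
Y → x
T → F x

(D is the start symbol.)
{ 'c', 'x' }

PREDICT(D → T c) = (FIRST(RHS) \ {ε}) ∪ (FOLLOW(D) if ε ∈ FIRST(RHS), i.e. RHS ⇒* ε)
FIRST(T) = { 'c', 'x' }
FIRST(T c) = { 'c', 'x' }
ε ∉ FIRST(T c), so FOLLOW(D) is not added.
PREDICT(D → T c) = { 'c', 'x' }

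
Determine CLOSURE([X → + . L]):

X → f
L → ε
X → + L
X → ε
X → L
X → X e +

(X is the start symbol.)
{ [L → .], [X → + . L] }

To compute CLOSURE, for each item [A → α.Bβ] where B is a non-terminal, add [B → .γ] for all productions B → γ; repeat for the newly added items until nothing changes.

Start with: [X → + . L]
  [X → + . L] has the dot before L: add [L → .]
No further items can be added.

CLOSURE = { [L → .], [X → + . L] }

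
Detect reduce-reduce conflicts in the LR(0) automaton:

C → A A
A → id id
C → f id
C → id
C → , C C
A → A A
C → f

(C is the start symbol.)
Yes — I8: [A → A A .] vs [C → A A .]

A reduce-reduce conflict occurs when an LR(0) state has two complete items [A → α .] and [B → β .] — both call for a reduction, and with no lookahead the parser cannot choose between them.

Augment with C' → C and build the canonical LR(0) collection (I0 = CLOSURE({[C' → . C]}), then GOTO on every symbol after a dot until no new states appear). It has 13 states:
  I0: { [A → . A A], [A → . id id], [C → . , C C], [C → . A A], [C → . f id], [C → . f], [C → . id], [C' → . C] }  — shift
  I1: { [A → . A A], [A → . id id], [C → , . C C], [C → . , C C], [C → . A A], [C → . f id], [C → . f], [C → . id] }  — shift
  I2: { [A → . A A], [A → . id id], [A → A . A], [C → A . A] }  — shift
  I3: { [C' → C .] }  — accept
  I4: { [C → f . id], [C → f .] }  — shift, reduce
  I5: { [A → id . id], [C → id .] }  — shift, reduce
  I6: { [A → id id .] }  — reduce
  I7: { [C → f id .] }  — reduce
  I8: { [A → . A A], [A → . id id], [A → A . A], [A → A A .], [C → A A .] }  — shift, 2 reduces
  I9: { [A → id . id] }  — shift
  I10: { [A → . A A], [A → . id id], [A → A . A], [A → A A .] }  — shift, reduce
  I11: { [A → . A A], [A → . id id], [C → , C . C], [C → . , C C], [C → . A A], [C → . f id], [C → . f], [C → . id] }  — shift
  I12: { [C → , C C .] }  — reduce

I8 contains complete items [A → A A .], [C → A A .] — reduce-reduce conflict.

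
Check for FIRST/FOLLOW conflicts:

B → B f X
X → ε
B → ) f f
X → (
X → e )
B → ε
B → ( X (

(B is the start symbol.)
Yes. B → B f X with FOLLOW(B) on { 'f' }; X → '(' with FOLLOW(X) on { '(' }

Nullable non-terminals: B, X.
FIRST sets used below: FIRST(B) = { '(', ')', 'f', ε }

B: nullable alternative(s) B → ε; FOLLOW(B) = { $, 'f' }
  B → B f X: FIRST \ {ε} = { '(', ')', 'f' } — overlaps FOLLOW(B) on { 'f' }: CONFLICT
  B → ) f f: FIRST \ {ε} = { ')' } — disjoint from FOLLOW(B)
  B → ε: FIRST \ {ε} = { } — this is the only nullable alternative, skip
  B → ( X (: FIRST \ {ε} = { '(' } — disjoint from FOLLOW(B)

X: nullable alternative(s) X → ε; FOLLOW(X) = { $, '(', 'f' }
  X → ε: FIRST \ {ε} = { } — this is the only nullable alternative, skip
  X → (: FIRST \ {ε} = { '(' } — overlaps FOLLOW(X) on { '(' }: CONFLICT
  X → e ): FIRST \ {ε} = { 'e' } — disjoint from FOLLOW(X)

So the grammar has 2 FIRST/FOLLOW conflicts (marked CONFLICT above).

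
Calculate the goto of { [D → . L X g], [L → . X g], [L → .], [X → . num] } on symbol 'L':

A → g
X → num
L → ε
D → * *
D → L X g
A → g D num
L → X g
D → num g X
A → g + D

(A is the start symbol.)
{ [D → L . X g], [X → . num] }

GOTO(I, 'L') = CLOSURE({ [A → αX.β] : [A → α.Xβ] ∈ I, X = 'L' })

Items with dot before 'L', with the dot advanced:
  [D → . L X g] → [D → L . X g]
Closure of the advanced items:
  [D → L . X g] has the dot before X: add [X → . num]

GOTO = { [D → L . X g], [X → . num] }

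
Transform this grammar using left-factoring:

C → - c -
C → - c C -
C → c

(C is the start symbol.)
C → - c C'
C' → -
C' → C -
C → c

Left-factoring transforms A → αβ₁ | αβ₂ into A → αA' and A' → β₁ | β₂
(α is the longest common prefix among the alternatives). Repeat until
no nonterminal has two alternatives with a common prefix.

Round 1: C has alternatives sharing prefix '- c'. Introduce C': C → - c C'
  Add: C' → -
  Add: C' → C -

No remaining common prefixes — done.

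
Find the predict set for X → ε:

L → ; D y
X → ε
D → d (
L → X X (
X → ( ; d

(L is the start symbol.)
{ '(' }

PREDICT(X → ε) = (FIRST(RHS) \ {ε}) ∪ (FOLLOW(X) if ε ∈ FIRST(RHS), i.e. RHS ⇒* ε)
The right-hand side is ε (FIRST(ε) = { ε }), so the predict set is FOLLOW(X) = { '(' }
PREDICT(X → ε) = { '(' }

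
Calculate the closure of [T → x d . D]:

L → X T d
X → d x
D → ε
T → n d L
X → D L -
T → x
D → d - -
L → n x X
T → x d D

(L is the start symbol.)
To compute CLOSURE, for each item [A → α.Bβ] where B is a non-terminal, add [B → .γ] for all productions B → γ; repeat for the newly added items until nothing changes.

Start with: [T → x d . D]
  [T → x d . D] has the dot before D: add [D → .], [D → . d - -]
No further items can be added.

CLOSURE = { [D → . d - -], [D → .], [T → x d . D] }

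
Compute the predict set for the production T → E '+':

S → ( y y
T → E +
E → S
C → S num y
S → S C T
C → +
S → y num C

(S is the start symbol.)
PREDICT(T → E '+') = (FIRST(RHS) \ {ε}) ∪ (FOLLOW(T) if ε ∈ FIRST(RHS), i.e. RHS ⇒* ε)
FIRST(E) = { '(', 'y' }
FIRST(E '+') = { '(', 'y' }
ε ∉ FIRST(E '+'), so FOLLOW(T) is not added.
PREDICT(T → E '+') = { '(', 'y' }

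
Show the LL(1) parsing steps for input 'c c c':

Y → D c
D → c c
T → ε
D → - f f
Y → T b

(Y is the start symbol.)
LL(1) parsing maintains a stack (initially the start symbol over $) and the input. At each step: if the stack top is a terminal, match it against the current input token; if it is a non-terminal N, replace it with the RHS of M[N, lookahead] (the unique production whose predict set contains the lookahead).

Stack is shown with the top on the left.

Stack    Input    Action
------------------------
Y $      c c c $  output Y → D c
D c $    c c c $  output D → c c
c c c $  c c c $  match 'c'
c c $    c c $    match 'c'
c $      c $      match 'c'
$        $        accept

The string is accepted.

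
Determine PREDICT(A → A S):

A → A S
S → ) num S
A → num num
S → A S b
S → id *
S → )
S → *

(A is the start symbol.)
PREDICT(A → A S) = (FIRST(RHS) \ {ε}) ∪ (FOLLOW(A) if ε ∈ FIRST(RHS), i.e. RHS ⇒* ε)
FIRST(A) = { 'num' }
FIRST(A S) = { 'num' }
ε ∉ FIRST(A S), so FOLLOW(A) is not added.
PREDICT(A → A S) = { 'num' }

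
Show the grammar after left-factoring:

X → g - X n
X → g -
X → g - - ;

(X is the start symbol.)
Left-factoring transforms A → αβ₁ | αβ₂ into A → αA' and A' → β₁ | β₂
(α is the longest common prefix among the alternatives). Repeat until
no nonterminal has two alternatives with a common prefix.

Round 1: X has alternatives sharing prefix 'g -'. Introduce X': X → g - X'
  Add: X' → X n
  Add: X' → ε
  Add: X' → - ;

No remaining common prefixes — done.

Resulting grammar:
X → g - X'
X' → X n
X' → ε
X' → - ;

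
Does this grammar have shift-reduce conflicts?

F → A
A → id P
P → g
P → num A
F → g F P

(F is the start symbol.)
A shift-reduce conflict occurs when an LR(0) state has both:
  - a complete (reduce) item [A → α .] (dot at the end), and
  - a shift item [B → β . c γ] (dot before a terminal).

Augment with F' → F and build the canonical LR(0) collection (I0 = CLOSURE({[F' → . F]}), then GOTO on every symbol after a dot until no new states appear). It has 11 states:
  I0: { [A → . id P], [F → . A], [F → . g F P], [F' → . F] }  — shift
  I1: { [F → A .] }  — reduce
  I2: { [F' → F .] }  — accept
  I3: { [A → . id P], [F → . A], [F → . g F P], [F → g . F P] }  — shift
  I4: { [A → id . P], [P → . g], [P → . num A] }  — shift
  I5: { [A → id P .] }  — reduce
  I6: { [P → g .] }  — reduce
  I7: { [A → . id P], [P → num . A] }  — shift
  I8: { [P → num A .] }  — reduce
  I9: { [F → g F . P], [P → . g], [P → . num A] }  — shift
  I10: { [F → g F P .] }  — reduce

No state contains both a complete item and a shift item.

Answer: No shift-reduce conflicts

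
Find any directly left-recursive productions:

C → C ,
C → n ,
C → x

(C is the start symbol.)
Yes, C is left-recursive

Direct left recursion occurs when N → N α for some non-terminal N (the right-hand side begins with the left-hand side itself).

C → C ,: LEFT RECURSIVE (starts with C)
C → n ,: starts with n
C → x: starts with x

The grammar has direct left recursion on: C.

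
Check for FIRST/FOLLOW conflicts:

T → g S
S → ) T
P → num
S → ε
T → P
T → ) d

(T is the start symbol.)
A FIRST/FOLLOW conflict occurs when a non-terminal N has a nullable alternative N → β (β ⇒* ε) and another alternative N → α with FIRST(α) ∩ FOLLOW(N) ≠ ∅: on such a lookahead the parser cannot decide between expanding α and letting N vanish via β.

Nullable non-terminals: S.

S: nullable alternative(s) S → ε; FOLLOW(S) = { $ }
  S → ) T: FIRST \ {ε} = { ')' } — disjoint from FOLLOW(S)
  S → ε: FIRST \ {ε} = { } — this is the only nullable alternative, skip

P, T have no nullable alternative, so no FIRST/FOLLOW check is needed there.

No FIRST/FOLLOW conflicts found.

Answer: No FIRST/FOLLOW conflicts.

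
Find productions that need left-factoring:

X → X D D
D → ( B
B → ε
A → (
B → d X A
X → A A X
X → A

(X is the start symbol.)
Left-factoring is needed when two productions for the same non-terminal
share a common prefix on the right-hand side.

Productions for X:
  X → X D D
  X → A A X
  X → A
Productions for B:
  B → ε
  B → d X A

Found common prefix 'A' in productions for X

Answer: Yes, X has productions with common prefix 'A'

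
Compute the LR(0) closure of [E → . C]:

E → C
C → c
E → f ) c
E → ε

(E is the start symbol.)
To compute CLOSURE, for each item [A → α.Bβ] where B is a non-terminal, add [B → .γ] for all productions B → γ; repeat for the newly added items until nothing changes.

Start with: [E → . C]
  [E → . C] has the dot before C: add [C → . c]
No further items can be added.

CLOSURE = { [C → . c], [E → . C] }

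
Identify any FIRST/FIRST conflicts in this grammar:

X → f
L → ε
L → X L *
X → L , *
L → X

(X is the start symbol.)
A FIRST/FIRST conflict occurs when two productions N → α and N → β for the same non-terminal have FIRST(α) ∩ FIRST(β) ≠ ∅ (with ε ∈ FIRST of a nullable right-hand side, so two nullable alternatives also conflict).

FIRST sets of the non-terminals at (or reachable through a nullable prefix from) the front of some alternative:
  FIRST(L) = { ',', 'f', ε }
  FIRST(X) = { ',', 'f' }

Productions for X:
  X → f: FIRST = { 'f' }
  X → L , *: FIRST = { ',', 'f' }
Productions for L:
  L → ε: FIRST = { ε }
  L → X L *: FIRST = { ',', 'f' }
  L → X: FIRST = { ',', 'f' }

Conflict for X: X → f and X → L , *
  Overlap: { 'f' }
Conflict for L: L → X L * and L → X
  Overlap: { ',', 'f' }

Answer: Yes. X → f / X → L ',' '*' on { 'f' }; L → X L '*' / L → X on { ',', 'f' }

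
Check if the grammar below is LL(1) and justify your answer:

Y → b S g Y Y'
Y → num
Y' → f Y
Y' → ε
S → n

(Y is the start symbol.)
No. Predict set conflict for Y': { 'f' }

Relevant sets:
  FOLLOW(Y') = { $, 'f' }

For Y:
  PREDICT(Y → b S g Y Y') = { 'b' }
  PREDICT(Y → num) = { 'num' }
For Y':
  PREDICT(Y' → f Y) = { 'f' }
  PREDICT(Y' → ε) = { $, 'f' }
S has a single production, so nothing to check there.

Conflict found: Predict set conflict for Y': { 'f' }
The grammar is NOT LL(1).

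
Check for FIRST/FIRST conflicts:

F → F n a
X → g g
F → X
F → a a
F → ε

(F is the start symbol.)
A FIRST/FIRST conflict occurs when two productions N → α and N → β for the same non-terminal have FIRST(α) ∩ FIRST(β) ≠ ∅ (with ε ∈ FIRST of a nullable right-hand side, so two nullable alternatives also conflict).

FIRST sets of the non-terminals at (or reachable through a nullable prefix from) the front of some alternative:
  FIRST(F) = { 'a', 'g', 'n', ε }
  FIRST(X) = { 'g' }

Productions for F:
  F → F n a: FIRST = { 'a', 'g', 'n' }
  F → X: FIRST = { 'g' }
  F → a a: FIRST = { 'a' }
  F → ε: FIRST = { ε }
X has only one production, so no FIRST/FIRST conflict is possible there.

Conflict for F: F → F n a and F → X
  Overlap: { 'g' }
Conflict for F: F → F n a and F → a a
  Overlap: { 'a' }

Answer: Yes. F → F n a / F → X on { 'g' }; F → F n a / F → a a on { 'a' }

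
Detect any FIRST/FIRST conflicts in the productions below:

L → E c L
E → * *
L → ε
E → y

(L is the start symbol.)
A FIRST/FIRST conflict occurs when two productions N → α and N → β for the same non-terminal have FIRST(α) ∩ FIRST(β) ≠ ∅ (with ε ∈ FIRST of a nullable right-hand side, so two nullable alternatives also conflict).

FIRST sets of the non-terminals at (or reachable through a nullable prefix from) the front of some alternative:
  FIRST(E) = { '*', 'y' }

Productions for L:
  L → E c L: FIRST = { '*', 'y' }
  L → ε: FIRST = { ε }
Productions for E:
  E → * *: FIRST = { '*' }
  E → y: FIRST = { 'y' }

All alternatives of each non-terminal have pairwise disjoint FIRST sets.

Answer: No FIRST/FIRST conflicts.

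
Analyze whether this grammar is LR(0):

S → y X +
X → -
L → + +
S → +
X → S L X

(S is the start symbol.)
Yes, the grammar is LR(0)

A grammar is LR(0) if no state in the canonical LR(0) collection has:
  - both a shift item (dot before a terminal) and a complete item (shift-reduce conflict), or
  - two or more complete items (reduce-reduce conflict; the accept item [S' → S .] counts as a complete item here).

Augment with S' → S and build the canonical LR(0) collection (I0 = CLOSURE({[S' → . S]}), then GOTO on every symbol after a dot until no new states appear). It has 12 states:
  I0: { [S → . +], [S → . y X +], [S' → . S] }  — shift
  I1: { [S → + .] }  — reduce
  I2: { [S' → S .] }  — accept
  I3: { [S → . +], [S → . y X +], [S → y . X +], [X → . -], [X → . S L X] }  — shift
  I4: { [X → - .] }  — reduce
  I5: { [L → . + +], [X → S . L X] }  — shift
  I6: { [S → y X . +] }  — shift
  I7: { [S → y X + .] }  — reduce
  I8: { [L → + . +] }  — shift
  I9: { [S → . +], [S → . y X +], [X → . -], [X → . S L X], [X → S L . X] }  — shift
  I10: { [X → S L X .] }  — reduce
  I11: { [L → + + .] }  — reduce

Every state is either a pure shift/goto state or contains exactly one complete item and nothing to shift — no conflicts. The grammar is LR(0).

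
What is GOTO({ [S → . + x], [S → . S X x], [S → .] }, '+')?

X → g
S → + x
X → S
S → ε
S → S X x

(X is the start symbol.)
GOTO(I, '+') = CLOSURE({ [A → αX.β] : [A → α.Xβ] ∈ I, X = '+' })

Items with dot before '+', with the dot advanced:
  [S → . + x] → [S → + . x]
Closure adds nothing (no advanced item has the dot before a non-terminal).

GOTO = { [S → + . x] }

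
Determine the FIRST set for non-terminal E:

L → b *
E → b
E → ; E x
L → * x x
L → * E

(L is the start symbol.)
To compute FIRST(E), examine every production with E on the left-hand side, reading each right-hand side left to right until a non-nullable symbol is reached.

From E → b:
  - b is a terminal: add 'b' and stop
From E → ; E x:
  - ';' is a terminal: add ';' and stop

Collecting: FIRST(E) = { ';', 'b' }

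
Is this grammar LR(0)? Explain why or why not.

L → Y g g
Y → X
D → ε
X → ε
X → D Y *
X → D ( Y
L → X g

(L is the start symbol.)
No. Reduce-reduce conflict: [D → .] and [X → .]

A grammar is LR(0) if no state in the canonical LR(0) collection has:
  - both a shift item (dot before a terminal) and a complete item (shift-reduce conflict), or
  - two or more complete items (reduce-reduce conflict; the accept item [L' → L .] counts as a complete item here).

Augment with L' → L and build the canonical LR(0) collection (I0 = CLOSURE({[L' → . L]}), then GOTO on every symbol after a dot until no new states appear). It has 13 states:
  I0: { [D → .], [L → . X g], [L → . Y g g], [L' → . L], [X → . D ( Y], [X → . D Y *], [X → .], [Y → . X] }  — 2 reduces
  I1: { [D → .], [X → . D ( Y], [X → . D Y *], [X → .], [X → D . ( Y], [X → D . Y *], [Y → . X] }  — shift, 2 reduces
  I2: { [L' → L .] }  — accept
  I3: { [L → X . g], [Y → X .] }  — shift, reduce
  I4: { [L → Y . g g] }  — shift
  I5: { [L → Y g . g] }  — shift
  I6: { [L → Y g g .] }  — reduce
  I7: { [L → X g .] }  — reduce
  I8: { [D → .], [X → . D ( Y], [X → . D Y *], [X → .], [X → D ( . Y], [Y → . X] }  — 2 reduces
  I9: { [Y → X .] }  — reduce
  I10: { [X → D Y . *] }  — shift
  I11: { [X → D Y * .] }  — reduce
  I12: { [X → D ( Y .] }  — reduce

Conflict in state I0:
  Reduce-reduce conflict: [D → .] and [X → .]
So the grammar is NOT LR(0).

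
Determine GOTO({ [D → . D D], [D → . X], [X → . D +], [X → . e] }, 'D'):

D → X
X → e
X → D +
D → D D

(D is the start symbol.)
{ [D → . D D], [D → . X], [D → D . D], [X → . D +], [X → . e], [X → D . +] }

GOTO(I, 'D') = CLOSURE({ [A → αX.β] : [A → α.Xβ] ∈ I, X = 'D' })

Items with dot before 'D', with the dot advanced:
  [D → . D D] → [D → D . D]
  [X → . D +] → [X → D . +]
Closure of the advanced items:
  [D → D . D] has the dot before D: add [D → . X], [D → . D D]
  [D → . X] has the dot before X: add [X → . e], [X → . D +]

GOTO = { [D → . D D], [D → . X], [D → D . D], [X → . D +], [X → . e], [X → D . +] }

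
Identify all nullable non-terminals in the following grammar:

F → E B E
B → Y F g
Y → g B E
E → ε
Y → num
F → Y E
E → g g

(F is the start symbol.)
{ 'E' }

ε-productions: E → ε
So E is immediately nullable.
No further non-terminal can be added: every production for the remaining non-terminals contains a terminal or a non-nullable non-terminal.
Nullable = { 'E' }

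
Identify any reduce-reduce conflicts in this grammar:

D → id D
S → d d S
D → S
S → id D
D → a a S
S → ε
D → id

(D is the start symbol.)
Augment with D' → D and build the canonical LR(0) collection (I0 = CLOSURE({[D' → . D]}), then GOTO on every symbol after a dot until no new states appear). It has 13 states:
  I0: { [D → . S], [D → . a a S], [D → . id D], [D → . id], [D' → . D], [S → . d d S], [S → . id D], [S → .] }  — shift, reduce
  I1: { [D' → D .] }  — accept
  I2: { [D → S .] }  — reduce
  I3: { [D → a . a S] }  — shift
  I4: { [S → d . d S] }  — shift
  I5: { [D → . S], [D → . a a S], [D → . id D], [D → . id], [D → id . D], [D → id .], [S → . d d S], [S → . id D], [S → .], [S → id . D] }  — shift, 2 reduces
  I6: { [D → id D .], [S → id D .] }  — 2 reduces
  I7: { [S → . d d S], [S → . id D], [S → .], [S → d d . S] }  — shift, reduce
  I8: { [S → d d S .] }  — reduce
  I9: { [D → . S], [D → . a a S], [D → . id D], [D → . id], [S → . d d S], [S → . id D], [S → .], [S → id . D] }  — shift, reduce
  I10: { [S → id D .] }  — reduce
  I11: { [D → a a . S], [S → . d d S], [S → . id D], [S → .] }  — shift, reduce
  I12: { [D → a a S .] }  — reduce

I5 contains complete items [D → id .], [S → .] — reduce-reduce conflict.
I6 contains complete items [D → id D .], [S → id D .] — reduce-reduce conflict.

Answer: Yes — I5: [D → id .] vs [S → .]; I6: [D → id D .] vs [S → id D .]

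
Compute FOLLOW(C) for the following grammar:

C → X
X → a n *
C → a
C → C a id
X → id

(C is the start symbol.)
To compute FOLLOW(C), find every occurrence of C on a right-hand side N → α C β: add FIRST(β) \ {ε}, and if β is empty or nullable also add FOLLOW(N). Iterate to a fixed point.

C is the start symbol, so $ ∈ FOLLOW(C).
In C → C a id: C is followed by a id, add FIRST(a id) \ {ε} = { 'a' }

Taking the union: FOLLOW(C) = { $, 'a' }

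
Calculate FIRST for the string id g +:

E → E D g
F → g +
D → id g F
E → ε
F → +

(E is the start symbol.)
To compute FIRST(id g +), process the symbols left to right:
Symbol id is a terminal. Add 'id' and stop.
FIRST(id g +) = { 'id' }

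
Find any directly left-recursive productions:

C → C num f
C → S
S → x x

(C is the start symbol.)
Yes, C is left-recursive

Direct left recursion occurs when N → N α for some non-terminal N (the right-hand side begins with the left-hand side itself).

C → C num f: LEFT RECURSIVE (starts with C)
C → S: starts with S
S → x x: starts with x

The grammar has direct left recursion on: C.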